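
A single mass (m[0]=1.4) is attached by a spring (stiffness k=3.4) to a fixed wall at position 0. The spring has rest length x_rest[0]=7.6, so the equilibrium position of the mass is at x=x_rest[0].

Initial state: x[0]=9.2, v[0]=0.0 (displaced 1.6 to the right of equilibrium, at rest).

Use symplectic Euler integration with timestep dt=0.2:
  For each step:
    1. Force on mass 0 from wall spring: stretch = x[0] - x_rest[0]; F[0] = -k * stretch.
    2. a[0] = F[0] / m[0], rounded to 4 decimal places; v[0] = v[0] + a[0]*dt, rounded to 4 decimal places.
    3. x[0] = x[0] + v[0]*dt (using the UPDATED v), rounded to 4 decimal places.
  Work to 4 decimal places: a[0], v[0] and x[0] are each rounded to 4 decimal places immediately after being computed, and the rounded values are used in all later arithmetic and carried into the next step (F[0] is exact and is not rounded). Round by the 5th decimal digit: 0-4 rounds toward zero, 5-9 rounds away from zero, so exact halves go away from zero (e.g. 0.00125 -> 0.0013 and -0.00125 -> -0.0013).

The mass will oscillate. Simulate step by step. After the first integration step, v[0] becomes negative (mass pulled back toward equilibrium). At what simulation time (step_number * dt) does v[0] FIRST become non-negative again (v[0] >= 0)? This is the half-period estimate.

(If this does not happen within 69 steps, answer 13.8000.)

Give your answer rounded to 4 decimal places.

Step 0: x=[9.2000] v=[0.0000]
Step 1: x=[9.0446] v=[-0.7771]
Step 2: x=[8.7488] v=[-1.4788]
Step 3: x=[8.3414] v=[-2.0368]
Step 4: x=[7.8620] v=[-2.3969]
Step 5: x=[7.3572] v=[-2.5242]
Step 6: x=[6.8759] v=[-2.4063]
Step 7: x=[6.4650] v=[-2.0546]
Step 8: x=[6.1643] v=[-1.5033]
Step 9: x=[6.0031] v=[-0.8060]
Step 10: x=[5.9970] v=[-0.0304]
Step 11: x=[6.1466] v=[0.7482]
First v>=0 after going negative at step 11, time=2.2000

Answer: 2.2000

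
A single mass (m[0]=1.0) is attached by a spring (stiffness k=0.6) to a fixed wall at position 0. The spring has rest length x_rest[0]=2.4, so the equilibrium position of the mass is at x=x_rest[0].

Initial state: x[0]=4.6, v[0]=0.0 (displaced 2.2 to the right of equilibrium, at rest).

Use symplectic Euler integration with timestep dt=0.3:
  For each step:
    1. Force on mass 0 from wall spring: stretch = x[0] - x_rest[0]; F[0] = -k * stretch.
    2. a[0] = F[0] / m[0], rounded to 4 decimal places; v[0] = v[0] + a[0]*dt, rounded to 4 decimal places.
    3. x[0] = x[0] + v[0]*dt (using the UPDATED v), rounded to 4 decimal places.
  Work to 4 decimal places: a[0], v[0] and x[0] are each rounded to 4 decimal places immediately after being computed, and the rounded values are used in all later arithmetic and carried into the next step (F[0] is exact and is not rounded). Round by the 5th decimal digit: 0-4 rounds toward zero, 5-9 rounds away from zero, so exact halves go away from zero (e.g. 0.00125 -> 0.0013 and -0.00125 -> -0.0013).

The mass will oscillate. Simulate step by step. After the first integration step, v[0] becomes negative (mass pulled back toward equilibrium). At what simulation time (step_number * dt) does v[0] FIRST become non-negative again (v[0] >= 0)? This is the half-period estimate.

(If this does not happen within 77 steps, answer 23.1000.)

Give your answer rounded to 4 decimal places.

Answer: 4.2000

Derivation:
Step 0: x=[4.6000] v=[0.0000]
Step 1: x=[4.4812] v=[-0.3960]
Step 2: x=[4.2500] v=[-0.7706]
Step 3: x=[3.9189] v=[-1.1036]
Step 4: x=[3.5058] v=[-1.3770]
Step 5: x=[3.0330] v=[-1.5761]
Step 6: x=[2.5260] v=[-1.6900]
Step 7: x=[2.0122] v=[-1.7127]
Step 8: x=[1.5193] v=[-1.6429]
Step 9: x=[1.0740] v=[-1.4844]
Step 10: x=[0.7003] v=[-1.2457]
Step 11: x=[0.4184] v=[-0.9398]
Step 12: x=[0.2435] v=[-0.5831]
Step 13: x=[0.1850] v=[-0.1949]
Step 14: x=[0.2461] v=[0.2038]
First v>=0 after going negative at step 14, time=4.2000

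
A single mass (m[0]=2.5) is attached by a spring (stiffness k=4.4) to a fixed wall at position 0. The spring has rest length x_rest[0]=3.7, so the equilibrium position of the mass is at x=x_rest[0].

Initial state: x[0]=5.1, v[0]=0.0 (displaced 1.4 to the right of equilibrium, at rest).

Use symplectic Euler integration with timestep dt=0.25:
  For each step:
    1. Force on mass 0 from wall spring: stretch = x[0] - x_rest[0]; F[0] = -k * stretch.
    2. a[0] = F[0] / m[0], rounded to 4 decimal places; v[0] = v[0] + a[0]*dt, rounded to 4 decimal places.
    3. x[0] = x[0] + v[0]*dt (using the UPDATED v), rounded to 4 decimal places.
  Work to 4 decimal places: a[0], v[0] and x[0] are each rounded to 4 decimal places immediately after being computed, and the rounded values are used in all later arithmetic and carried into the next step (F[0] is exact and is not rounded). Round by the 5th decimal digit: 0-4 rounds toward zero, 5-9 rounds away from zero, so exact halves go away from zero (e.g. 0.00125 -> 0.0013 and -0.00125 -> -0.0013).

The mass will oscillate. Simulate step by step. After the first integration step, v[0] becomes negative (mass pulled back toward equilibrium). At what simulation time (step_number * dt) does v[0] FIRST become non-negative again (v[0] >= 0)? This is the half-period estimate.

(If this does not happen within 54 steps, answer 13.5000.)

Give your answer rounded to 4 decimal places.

Step 0: x=[5.1000] v=[0.0000]
Step 1: x=[4.9460] v=[-0.6160]
Step 2: x=[4.6549] v=[-1.1643]
Step 3: x=[4.2588] v=[-1.5845]
Step 4: x=[3.8012] v=[-1.8304]
Step 5: x=[3.3325] v=[-1.8749]
Step 6: x=[2.9042] v=[-1.7132]
Step 7: x=[2.5634] v=[-1.3631]
Step 8: x=[2.3477] v=[-0.8630]
Step 9: x=[2.2807] v=[-0.2680]
Step 10: x=[2.3698] v=[0.3565]
First v>=0 after going negative at step 10, time=2.5000

Answer: 2.5000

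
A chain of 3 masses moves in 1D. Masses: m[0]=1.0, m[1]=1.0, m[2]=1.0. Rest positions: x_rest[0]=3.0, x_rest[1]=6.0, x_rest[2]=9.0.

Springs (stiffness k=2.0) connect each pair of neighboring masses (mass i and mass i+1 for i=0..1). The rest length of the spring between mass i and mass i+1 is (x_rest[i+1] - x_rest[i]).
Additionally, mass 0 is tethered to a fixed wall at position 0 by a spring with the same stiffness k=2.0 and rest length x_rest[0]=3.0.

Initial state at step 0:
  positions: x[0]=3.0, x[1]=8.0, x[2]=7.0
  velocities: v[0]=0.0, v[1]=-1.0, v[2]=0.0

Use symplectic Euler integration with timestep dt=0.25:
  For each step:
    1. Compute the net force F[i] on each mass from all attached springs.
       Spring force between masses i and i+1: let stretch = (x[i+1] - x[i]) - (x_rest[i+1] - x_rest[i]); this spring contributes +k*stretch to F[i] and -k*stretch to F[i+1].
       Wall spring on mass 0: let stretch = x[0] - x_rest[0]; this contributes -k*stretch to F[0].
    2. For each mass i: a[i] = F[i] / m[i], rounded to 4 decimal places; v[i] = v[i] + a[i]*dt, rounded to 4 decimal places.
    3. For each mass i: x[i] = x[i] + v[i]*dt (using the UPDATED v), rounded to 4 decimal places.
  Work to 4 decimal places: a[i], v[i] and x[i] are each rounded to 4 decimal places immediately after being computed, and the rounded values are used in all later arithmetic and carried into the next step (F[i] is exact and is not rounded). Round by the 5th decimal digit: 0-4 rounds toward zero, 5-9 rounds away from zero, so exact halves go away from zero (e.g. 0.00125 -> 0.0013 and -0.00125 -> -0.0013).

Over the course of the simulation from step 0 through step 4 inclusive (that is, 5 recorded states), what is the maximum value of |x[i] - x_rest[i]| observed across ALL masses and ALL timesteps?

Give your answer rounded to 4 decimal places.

Answer: 2.5097

Derivation:
Step 0: x=[3.0000 8.0000 7.0000] v=[0.0000 -1.0000 0.0000]
Step 1: x=[3.2500 7.0000 7.5000] v=[1.0000 -4.0000 2.0000]
Step 2: x=[3.5625 5.5938 8.3125] v=[1.2500 -5.6250 3.2500]
Step 3: x=[3.6836 4.2735 9.1602] v=[0.4844 -5.2813 3.3907]
Step 4: x=[3.4180 3.4903 9.7721] v=[-1.0625 -3.1329 2.4474]
Max displacement = 2.5097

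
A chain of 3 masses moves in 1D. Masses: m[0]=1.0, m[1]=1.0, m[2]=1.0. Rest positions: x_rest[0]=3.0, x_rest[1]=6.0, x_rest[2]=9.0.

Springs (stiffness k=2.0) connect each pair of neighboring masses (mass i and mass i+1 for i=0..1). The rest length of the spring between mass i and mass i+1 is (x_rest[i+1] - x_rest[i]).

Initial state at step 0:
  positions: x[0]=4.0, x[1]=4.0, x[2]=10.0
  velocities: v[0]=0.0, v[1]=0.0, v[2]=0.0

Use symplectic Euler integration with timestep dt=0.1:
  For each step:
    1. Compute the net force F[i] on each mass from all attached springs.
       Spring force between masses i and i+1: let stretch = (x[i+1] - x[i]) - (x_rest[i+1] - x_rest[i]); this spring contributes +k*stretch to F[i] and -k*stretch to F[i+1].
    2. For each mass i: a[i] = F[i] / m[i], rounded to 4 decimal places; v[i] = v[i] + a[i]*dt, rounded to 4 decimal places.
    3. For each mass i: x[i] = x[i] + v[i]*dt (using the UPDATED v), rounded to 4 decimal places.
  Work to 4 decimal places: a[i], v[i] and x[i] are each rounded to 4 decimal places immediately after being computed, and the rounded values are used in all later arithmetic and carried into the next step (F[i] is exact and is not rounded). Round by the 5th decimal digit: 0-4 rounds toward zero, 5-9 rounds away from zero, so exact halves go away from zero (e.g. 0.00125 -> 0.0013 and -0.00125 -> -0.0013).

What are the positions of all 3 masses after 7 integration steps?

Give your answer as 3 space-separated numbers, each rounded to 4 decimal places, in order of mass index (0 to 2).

Answer: 2.7304 6.5394 8.7304

Derivation:
Step 0: x=[4.0000 4.0000 10.0000] v=[0.0000 0.0000 0.0000]
Step 1: x=[3.9400 4.1200 9.9400] v=[-0.6000 1.2000 -0.6000]
Step 2: x=[3.8236 4.3528 9.8236] v=[-1.1640 2.3280 -1.1640]
Step 3: x=[3.6578 4.6844 9.6578] v=[-1.6582 3.3163 -1.6582]
Step 4: x=[3.4525 5.0950 9.4525] v=[-2.0529 4.1057 -2.0529]
Step 5: x=[3.2201 5.5599 9.2201] v=[-2.3244 4.6487 -2.3244]
Step 6: x=[2.9745 6.0512 8.9745] v=[-2.4564 4.9128 -2.4564]
Step 7: x=[2.7304 6.5394 8.7304] v=[-2.4411 4.8821 -2.4411]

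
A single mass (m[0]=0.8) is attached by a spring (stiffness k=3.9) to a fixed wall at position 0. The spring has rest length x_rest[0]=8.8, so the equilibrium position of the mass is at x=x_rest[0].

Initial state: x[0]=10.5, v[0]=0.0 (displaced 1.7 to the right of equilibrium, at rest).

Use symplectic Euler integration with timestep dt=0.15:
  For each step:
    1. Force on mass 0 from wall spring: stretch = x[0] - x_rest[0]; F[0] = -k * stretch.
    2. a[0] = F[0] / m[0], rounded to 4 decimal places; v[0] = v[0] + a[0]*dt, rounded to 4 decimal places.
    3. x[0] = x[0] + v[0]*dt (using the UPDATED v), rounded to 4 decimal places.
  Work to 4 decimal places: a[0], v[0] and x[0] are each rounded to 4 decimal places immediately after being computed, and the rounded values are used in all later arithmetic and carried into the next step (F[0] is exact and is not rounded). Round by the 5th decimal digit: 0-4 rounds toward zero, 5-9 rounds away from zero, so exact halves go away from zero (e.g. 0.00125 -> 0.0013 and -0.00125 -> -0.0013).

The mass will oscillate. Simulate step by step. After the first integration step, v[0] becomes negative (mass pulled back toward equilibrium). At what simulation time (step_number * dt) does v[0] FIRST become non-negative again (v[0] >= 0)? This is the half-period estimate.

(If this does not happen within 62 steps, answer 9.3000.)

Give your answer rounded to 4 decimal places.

Answer: 1.5000

Derivation:
Step 0: x=[10.5000] v=[0.0000]
Step 1: x=[10.3135] v=[-1.2431]
Step 2: x=[9.9610] v=[-2.3498]
Step 3: x=[9.4812] v=[-3.1988]
Step 4: x=[8.9267] v=[-3.6969]
Step 5: x=[8.3583] v=[-3.7896]
Step 6: x=[7.8383] v=[-3.4666]
Step 7: x=[7.4238] v=[-2.7634]
Step 8: x=[7.1602] v=[-1.7571]
Step 9: x=[7.0765] v=[-0.5580]
Step 10: x=[7.1818] v=[0.7023]
First v>=0 after going negative at step 10, time=1.5000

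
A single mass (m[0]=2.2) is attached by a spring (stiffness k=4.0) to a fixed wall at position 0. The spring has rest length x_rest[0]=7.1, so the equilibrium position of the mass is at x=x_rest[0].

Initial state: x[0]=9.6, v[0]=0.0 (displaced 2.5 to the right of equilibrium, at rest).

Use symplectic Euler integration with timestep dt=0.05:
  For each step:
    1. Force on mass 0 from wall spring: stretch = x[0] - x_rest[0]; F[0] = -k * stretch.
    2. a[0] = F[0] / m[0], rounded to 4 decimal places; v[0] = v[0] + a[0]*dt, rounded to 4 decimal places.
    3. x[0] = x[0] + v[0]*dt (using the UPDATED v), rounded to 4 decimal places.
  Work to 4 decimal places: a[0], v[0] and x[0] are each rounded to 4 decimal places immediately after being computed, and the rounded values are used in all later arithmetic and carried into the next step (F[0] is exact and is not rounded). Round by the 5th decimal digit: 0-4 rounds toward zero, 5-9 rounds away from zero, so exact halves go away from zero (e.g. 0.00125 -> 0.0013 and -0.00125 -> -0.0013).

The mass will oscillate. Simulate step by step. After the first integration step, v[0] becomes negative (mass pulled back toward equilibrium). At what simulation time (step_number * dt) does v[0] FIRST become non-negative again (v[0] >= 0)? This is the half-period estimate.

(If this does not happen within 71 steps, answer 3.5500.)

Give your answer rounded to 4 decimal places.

Step 0: x=[9.6000] v=[0.0000]
Step 1: x=[9.5886] v=[-0.2273]
Step 2: x=[9.5659] v=[-0.4535]
Step 3: x=[9.5320] v=[-0.6777]
Step 4: x=[9.4871] v=[-0.8988]
Step 5: x=[9.4313] v=[-1.1158]
Step 6: x=[9.3649] v=[-1.3277]
Step 7: x=[9.2882] v=[-1.5336]
Step 8: x=[9.2016] v=[-1.7325]
Step 9: x=[9.1054] v=[-1.9236]
Step 10: x=[9.0001] v=[-2.1059]
Step 11: x=[8.8862] v=[-2.2786]
Step 12: x=[8.7642] v=[-2.4410]
Step 13: x=[8.6346] v=[-2.5923]
Step 14: x=[8.4980] v=[-2.7318]
Step 15: x=[8.3551] v=[-2.8589]
Step 16: x=[8.2065] v=[-2.9730]
Step 17: x=[8.0528] v=[-3.0736]
Step 18: x=[7.8948] v=[-3.1602]
Step 19: x=[7.7332] v=[-3.2325]
Step 20: x=[7.5687] v=[-3.2901]
Step 21: x=[7.4021] v=[-3.3327]
Step 22: x=[7.2341] v=[-3.3602]
Step 23: x=[7.0655] v=[-3.3724]
Step 24: x=[6.8970] v=[-3.3693]
Step 25: x=[6.7295] v=[-3.3508]
Step 26: x=[6.5636] v=[-3.3171]
Step 27: x=[6.4002] v=[-3.2683]
Step 28: x=[6.2400] v=[-3.2047]
Step 29: x=[6.0837] v=[-3.1265]
Step 30: x=[5.9320] v=[-3.0341]
Step 31: x=[5.7856] v=[-2.9279]
Step 32: x=[5.6452] v=[-2.8084]
Step 33: x=[5.5114] v=[-2.6761]
Step 34: x=[5.3848] v=[-2.5317]
Step 35: x=[5.2660] v=[-2.3758]
Step 36: x=[5.1555] v=[-2.2091]
Step 37: x=[5.0539] v=[-2.0323]
Step 38: x=[4.9616] v=[-1.8463]
Step 39: x=[4.8790] v=[-1.6519]
Step 40: x=[4.8065] v=[-1.4500]
Step 41: x=[4.7444] v=[-1.2415]
Step 42: x=[4.6930] v=[-1.0274]
Step 43: x=[4.6526] v=[-0.8086]
Step 44: x=[4.6233] v=[-0.5861]
Step 45: x=[4.6053] v=[-0.3609]
Step 46: x=[4.5986] v=[-0.1341]
Step 47: x=[4.6033] v=[0.0933]
First v>=0 after going negative at step 47, time=2.3500

Answer: 2.3500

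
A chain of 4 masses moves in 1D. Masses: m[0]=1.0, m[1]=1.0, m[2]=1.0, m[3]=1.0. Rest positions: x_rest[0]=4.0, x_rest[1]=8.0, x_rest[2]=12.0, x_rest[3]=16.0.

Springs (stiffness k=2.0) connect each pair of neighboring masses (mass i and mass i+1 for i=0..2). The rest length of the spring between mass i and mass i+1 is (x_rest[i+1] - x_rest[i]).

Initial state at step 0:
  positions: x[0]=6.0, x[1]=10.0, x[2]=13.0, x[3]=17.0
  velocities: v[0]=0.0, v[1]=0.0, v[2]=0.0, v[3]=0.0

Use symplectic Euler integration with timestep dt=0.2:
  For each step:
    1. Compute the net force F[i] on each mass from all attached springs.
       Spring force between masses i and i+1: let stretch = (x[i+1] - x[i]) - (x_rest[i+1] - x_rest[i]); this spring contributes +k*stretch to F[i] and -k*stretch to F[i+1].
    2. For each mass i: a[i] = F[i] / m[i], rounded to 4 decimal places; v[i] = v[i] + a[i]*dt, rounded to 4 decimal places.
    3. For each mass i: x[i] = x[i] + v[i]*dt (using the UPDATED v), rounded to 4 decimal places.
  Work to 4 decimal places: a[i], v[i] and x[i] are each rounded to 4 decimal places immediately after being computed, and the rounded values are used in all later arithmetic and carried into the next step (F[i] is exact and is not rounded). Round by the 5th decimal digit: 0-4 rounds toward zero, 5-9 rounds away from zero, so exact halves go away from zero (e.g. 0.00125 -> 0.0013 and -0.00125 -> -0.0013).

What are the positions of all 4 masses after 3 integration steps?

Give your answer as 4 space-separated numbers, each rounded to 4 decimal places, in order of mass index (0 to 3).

Step 0: x=[6.0000 10.0000 13.0000 17.0000] v=[0.0000 0.0000 0.0000 0.0000]
Step 1: x=[6.0000 9.9200 13.0800 17.0000] v=[0.0000 -0.4000 0.4000 0.0000]
Step 2: x=[5.9936 9.7792 13.2208 17.0064] v=[-0.0320 -0.7040 0.7040 0.0320]
Step 3: x=[5.9700 9.6109 13.3891 17.0300] v=[-0.1178 -0.8416 0.8416 0.1178]

Answer: 5.9700 9.6109 13.3891 17.0300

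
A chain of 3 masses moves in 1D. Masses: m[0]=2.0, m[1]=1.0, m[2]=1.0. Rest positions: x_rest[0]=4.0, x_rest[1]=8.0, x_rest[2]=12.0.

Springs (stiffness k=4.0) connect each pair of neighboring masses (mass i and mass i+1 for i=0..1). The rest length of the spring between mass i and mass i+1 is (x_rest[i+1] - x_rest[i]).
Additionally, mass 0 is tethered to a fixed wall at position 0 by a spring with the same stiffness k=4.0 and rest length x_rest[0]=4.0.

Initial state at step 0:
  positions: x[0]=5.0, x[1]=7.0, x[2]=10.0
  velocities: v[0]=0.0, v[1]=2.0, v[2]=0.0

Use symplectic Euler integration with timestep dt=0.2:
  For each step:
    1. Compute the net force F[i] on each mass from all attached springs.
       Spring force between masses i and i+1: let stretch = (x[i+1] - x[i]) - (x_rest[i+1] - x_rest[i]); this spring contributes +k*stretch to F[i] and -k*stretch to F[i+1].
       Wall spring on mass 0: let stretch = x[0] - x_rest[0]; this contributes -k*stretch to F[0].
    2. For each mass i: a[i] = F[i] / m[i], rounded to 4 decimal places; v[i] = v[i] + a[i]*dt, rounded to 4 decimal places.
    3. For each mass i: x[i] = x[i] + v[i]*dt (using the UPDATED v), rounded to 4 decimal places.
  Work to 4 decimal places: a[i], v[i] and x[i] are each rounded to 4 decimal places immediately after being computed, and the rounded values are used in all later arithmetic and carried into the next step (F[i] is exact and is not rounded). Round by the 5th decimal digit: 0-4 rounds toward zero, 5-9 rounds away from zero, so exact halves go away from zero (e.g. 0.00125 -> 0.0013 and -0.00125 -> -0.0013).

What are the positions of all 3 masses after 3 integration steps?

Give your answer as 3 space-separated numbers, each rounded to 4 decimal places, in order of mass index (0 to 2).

Step 0: x=[5.0000 7.0000 10.0000] v=[0.0000 2.0000 0.0000]
Step 1: x=[4.7600 7.5600 10.1600] v=[-1.2000 2.8000 0.8000]
Step 2: x=[4.3632 8.0880 10.5440] v=[-1.9840 2.6400 1.9200]
Step 3: x=[3.9153 8.4130 11.1750] v=[-2.2394 1.6250 3.1552]

Answer: 3.9153 8.4130 11.1750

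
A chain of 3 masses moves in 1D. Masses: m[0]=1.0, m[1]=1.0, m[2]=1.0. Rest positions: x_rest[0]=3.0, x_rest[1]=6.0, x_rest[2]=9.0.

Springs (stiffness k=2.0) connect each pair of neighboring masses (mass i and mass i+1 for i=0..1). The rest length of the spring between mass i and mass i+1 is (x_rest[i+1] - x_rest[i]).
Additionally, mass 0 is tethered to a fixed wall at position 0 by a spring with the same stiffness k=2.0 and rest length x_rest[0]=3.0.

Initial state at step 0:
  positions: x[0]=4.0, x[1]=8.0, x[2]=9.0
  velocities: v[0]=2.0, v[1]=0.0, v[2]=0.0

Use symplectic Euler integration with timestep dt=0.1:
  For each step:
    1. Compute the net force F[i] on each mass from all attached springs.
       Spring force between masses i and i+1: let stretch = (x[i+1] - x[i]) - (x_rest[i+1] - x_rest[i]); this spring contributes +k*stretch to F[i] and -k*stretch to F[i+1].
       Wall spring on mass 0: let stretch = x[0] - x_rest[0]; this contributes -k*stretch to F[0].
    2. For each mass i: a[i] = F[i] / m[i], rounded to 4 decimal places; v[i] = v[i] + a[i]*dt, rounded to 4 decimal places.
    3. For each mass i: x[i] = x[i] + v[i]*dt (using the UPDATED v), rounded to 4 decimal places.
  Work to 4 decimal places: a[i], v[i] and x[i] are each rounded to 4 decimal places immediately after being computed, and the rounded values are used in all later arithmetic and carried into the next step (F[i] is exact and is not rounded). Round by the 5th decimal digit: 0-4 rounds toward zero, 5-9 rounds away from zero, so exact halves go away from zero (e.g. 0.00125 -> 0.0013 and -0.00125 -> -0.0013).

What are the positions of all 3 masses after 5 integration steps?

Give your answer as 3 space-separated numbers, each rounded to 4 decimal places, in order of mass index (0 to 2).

Answer: 4.8092 7.2802 9.5345

Derivation:
Step 0: x=[4.0000 8.0000 9.0000] v=[2.0000 0.0000 0.0000]
Step 1: x=[4.2000 7.9400 9.0400] v=[2.0000 -0.6000 0.4000]
Step 2: x=[4.3908 7.8272 9.1180] v=[1.9080 -1.1280 0.7800]
Step 3: x=[4.5625 7.6715 9.2302] v=[1.7171 -1.5571 1.1218]
Step 4: x=[4.7051 7.4848 9.3712] v=[1.4264 -1.8672 1.4101]
Step 5: x=[4.8092 7.2802 9.5345] v=[1.0413 -2.0459 1.6328]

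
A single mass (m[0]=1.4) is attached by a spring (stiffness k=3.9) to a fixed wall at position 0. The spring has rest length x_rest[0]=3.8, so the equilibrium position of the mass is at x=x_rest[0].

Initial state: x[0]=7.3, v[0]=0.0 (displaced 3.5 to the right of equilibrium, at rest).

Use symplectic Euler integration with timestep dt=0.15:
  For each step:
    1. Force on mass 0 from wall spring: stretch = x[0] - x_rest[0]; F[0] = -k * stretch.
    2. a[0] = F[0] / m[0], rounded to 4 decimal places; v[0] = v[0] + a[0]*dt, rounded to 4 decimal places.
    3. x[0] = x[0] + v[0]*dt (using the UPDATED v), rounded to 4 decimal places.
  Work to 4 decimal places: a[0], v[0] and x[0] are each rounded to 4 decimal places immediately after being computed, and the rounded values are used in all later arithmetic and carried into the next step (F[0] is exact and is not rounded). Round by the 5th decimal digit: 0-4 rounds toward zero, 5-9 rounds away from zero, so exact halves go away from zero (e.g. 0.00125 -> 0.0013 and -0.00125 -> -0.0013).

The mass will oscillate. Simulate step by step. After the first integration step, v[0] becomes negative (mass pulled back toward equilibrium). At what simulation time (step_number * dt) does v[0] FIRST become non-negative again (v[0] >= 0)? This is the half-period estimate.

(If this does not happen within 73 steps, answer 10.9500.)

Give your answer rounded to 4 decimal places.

Step 0: x=[7.3000] v=[0.0000]
Step 1: x=[7.0806] v=[-1.4625]
Step 2: x=[6.6556] v=[-2.8333]
Step 3: x=[6.0516] v=[-4.0265]
Step 4: x=[5.3065] v=[-4.9673]
Step 5: x=[4.4670] v=[-5.5968]
Step 6: x=[3.5857] v=[-5.8755]
Step 7: x=[2.7178] v=[-5.7860]
Step 8: x=[1.9177] v=[-5.3338]
Step 9: x=[1.2356] v=[-4.5473]
Step 10: x=[0.7142] v=[-3.4757]
Step 11: x=[0.3863] v=[-2.1863]
Step 12: x=[0.2723] v=[-0.7599]
Step 13: x=[0.3794] v=[0.7142]
First v>=0 after going negative at step 13, time=1.9500

Answer: 1.9500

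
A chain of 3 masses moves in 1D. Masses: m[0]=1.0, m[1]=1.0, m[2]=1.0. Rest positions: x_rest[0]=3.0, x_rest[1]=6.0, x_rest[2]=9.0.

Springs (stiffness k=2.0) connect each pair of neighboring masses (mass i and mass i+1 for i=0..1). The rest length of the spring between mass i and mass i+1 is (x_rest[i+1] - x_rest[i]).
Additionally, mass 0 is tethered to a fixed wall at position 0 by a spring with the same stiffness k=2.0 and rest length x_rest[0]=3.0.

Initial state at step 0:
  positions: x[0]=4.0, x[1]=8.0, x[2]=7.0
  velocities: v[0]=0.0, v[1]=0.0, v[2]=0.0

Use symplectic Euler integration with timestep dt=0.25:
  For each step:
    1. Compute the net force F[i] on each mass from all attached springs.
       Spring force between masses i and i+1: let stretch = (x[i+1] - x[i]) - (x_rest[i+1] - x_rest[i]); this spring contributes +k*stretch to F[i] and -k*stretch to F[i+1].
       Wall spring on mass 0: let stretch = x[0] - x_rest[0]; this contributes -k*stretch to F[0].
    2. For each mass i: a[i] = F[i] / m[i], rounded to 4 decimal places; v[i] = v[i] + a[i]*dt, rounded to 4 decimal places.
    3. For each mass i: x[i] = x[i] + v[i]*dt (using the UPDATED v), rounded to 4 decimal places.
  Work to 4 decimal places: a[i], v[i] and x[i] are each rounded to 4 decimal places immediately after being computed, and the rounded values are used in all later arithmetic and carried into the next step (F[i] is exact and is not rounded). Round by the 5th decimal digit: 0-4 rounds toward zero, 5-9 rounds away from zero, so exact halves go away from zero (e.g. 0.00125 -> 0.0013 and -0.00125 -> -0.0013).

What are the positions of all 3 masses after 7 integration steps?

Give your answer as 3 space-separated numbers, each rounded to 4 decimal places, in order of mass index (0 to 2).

Answer: 0.9510 5.3375 10.4618

Derivation:
Step 0: x=[4.0000 8.0000 7.0000] v=[0.0000 0.0000 0.0000]
Step 1: x=[4.0000 7.3750 7.5000] v=[0.0000 -2.5000 2.0000]
Step 2: x=[3.9219 6.3438 8.3594] v=[-0.3125 -4.1250 3.4375]
Step 3: x=[3.6563 5.2618 9.3418] v=[-1.0625 -4.3282 3.9297]
Step 4: x=[3.1343 4.4891 10.1892] v=[-2.0879 -3.0910 3.3897]
Step 5: x=[2.3899 4.2595 10.6991] v=[-2.9777 -0.9184 2.0397]
Step 6: x=[1.5804 4.6012 10.7791] v=[-3.2379 1.3666 0.3199]
Step 7: x=[0.9510 5.3375 10.4618] v=[-2.5177 2.9452 -1.2691]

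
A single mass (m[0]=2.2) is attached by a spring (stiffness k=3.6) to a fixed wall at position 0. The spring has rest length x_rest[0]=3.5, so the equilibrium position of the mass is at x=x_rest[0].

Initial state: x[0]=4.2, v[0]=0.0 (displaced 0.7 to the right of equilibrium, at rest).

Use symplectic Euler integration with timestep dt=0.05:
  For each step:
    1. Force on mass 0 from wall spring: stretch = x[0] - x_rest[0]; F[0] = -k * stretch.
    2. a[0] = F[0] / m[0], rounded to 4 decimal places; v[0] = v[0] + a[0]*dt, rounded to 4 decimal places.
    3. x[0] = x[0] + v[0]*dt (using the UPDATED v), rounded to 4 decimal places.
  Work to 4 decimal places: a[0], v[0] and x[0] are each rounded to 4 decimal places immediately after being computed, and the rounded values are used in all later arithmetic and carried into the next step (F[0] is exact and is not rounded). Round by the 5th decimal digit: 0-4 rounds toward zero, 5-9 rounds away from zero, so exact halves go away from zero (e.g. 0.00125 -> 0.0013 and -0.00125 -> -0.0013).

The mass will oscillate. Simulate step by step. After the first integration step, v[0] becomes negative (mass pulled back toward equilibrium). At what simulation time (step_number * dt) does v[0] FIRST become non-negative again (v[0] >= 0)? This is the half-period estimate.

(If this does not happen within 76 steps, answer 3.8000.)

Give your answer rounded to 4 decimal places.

Answer: 2.5000

Derivation:
Step 0: x=[4.2000] v=[0.0000]
Step 1: x=[4.1971] v=[-0.0573]
Step 2: x=[4.1914] v=[-0.1143]
Step 3: x=[4.1829] v=[-0.1709]
Step 4: x=[4.1716] v=[-0.2268]
Step 5: x=[4.1575] v=[-0.2818]
Step 6: x=[4.1407] v=[-0.3356]
Step 7: x=[4.1213] v=[-0.3880]
Step 8: x=[4.0994] v=[-0.4388]
Step 9: x=[4.0750] v=[-0.4878]
Step 10: x=[4.0483] v=[-0.5348]
Step 11: x=[4.0193] v=[-0.5797]
Step 12: x=[3.9882] v=[-0.6222]
Step 13: x=[3.9551] v=[-0.6621]
Step 14: x=[3.9201] v=[-0.6993]
Step 15: x=[3.8834] v=[-0.7337]
Step 16: x=[3.8451] v=[-0.7651]
Step 17: x=[3.8054] v=[-0.7933]
Step 18: x=[3.7645] v=[-0.8183]
Step 19: x=[3.7225] v=[-0.8399]
Step 20: x=[3.6796] v=[-0.8581]
Step 21: x=[3.6360] v=[-0.8728]
Step 22: x=[3.5918] v=[-0.8839]
Step 23: x=[3.5472] v=[-0.8914]
Step 24: x=[3.5024] v=[-0.8953]
Step 25: x=[3.4576] v=[-0.8955]
Step 26: x=[3.4130] v=[-0.8920]
Step 27: x=[3.3688] v=[-0.8849]
Step 28: x=[3.3251] v=[-0.8742]
Step 29: x=[3.2821] v=[-0.8599]
Step 30: x=[3.2400] v=[-0.8421]
Step 31: x=[3.1990] v=[-0.8208]
Step 32: x=[3.1592] v=[-0.7962]
Step 33: x=[3.1208] v=[-0.7683]
Step 34: x=[3.0839] v=[-0.7373]
Step 35: x=[3.0487] v=[-0.7033]
Step 36: x=[3.0154] v=[-0.6664]
Step 37: x=[2.9841] v=[-0.6268]
Step 38: x=[2.9549] v=[-0.5846]
Step 39: x=[2.9279] v=[-0.5400]
Step 40: x=[2.9032] v=[-0.4932]
Step 41: x=[2.8810] v=[-0.4444]
Step 42: x=[2.8613] v=[-0.3938]
Step 43: x=[2.8442] v=[-0.3415]
Step 44: x=[2.8298] v=[-0.2878]
Step 45: x=[2.8182] v=[-0.2330]
Step 46: x=[2.8093] v=[-0.1772]
Step 47: x=[2.8033] v=[-0.1207]
Step 48: x=[2.8001] v=[-0.0637]
Step 49: x=[2.7998] v=[-0.0064]
Step 50: x=[2.8023] v=[0.0509]
First v>=0 after going negative at step 50, time=2.5000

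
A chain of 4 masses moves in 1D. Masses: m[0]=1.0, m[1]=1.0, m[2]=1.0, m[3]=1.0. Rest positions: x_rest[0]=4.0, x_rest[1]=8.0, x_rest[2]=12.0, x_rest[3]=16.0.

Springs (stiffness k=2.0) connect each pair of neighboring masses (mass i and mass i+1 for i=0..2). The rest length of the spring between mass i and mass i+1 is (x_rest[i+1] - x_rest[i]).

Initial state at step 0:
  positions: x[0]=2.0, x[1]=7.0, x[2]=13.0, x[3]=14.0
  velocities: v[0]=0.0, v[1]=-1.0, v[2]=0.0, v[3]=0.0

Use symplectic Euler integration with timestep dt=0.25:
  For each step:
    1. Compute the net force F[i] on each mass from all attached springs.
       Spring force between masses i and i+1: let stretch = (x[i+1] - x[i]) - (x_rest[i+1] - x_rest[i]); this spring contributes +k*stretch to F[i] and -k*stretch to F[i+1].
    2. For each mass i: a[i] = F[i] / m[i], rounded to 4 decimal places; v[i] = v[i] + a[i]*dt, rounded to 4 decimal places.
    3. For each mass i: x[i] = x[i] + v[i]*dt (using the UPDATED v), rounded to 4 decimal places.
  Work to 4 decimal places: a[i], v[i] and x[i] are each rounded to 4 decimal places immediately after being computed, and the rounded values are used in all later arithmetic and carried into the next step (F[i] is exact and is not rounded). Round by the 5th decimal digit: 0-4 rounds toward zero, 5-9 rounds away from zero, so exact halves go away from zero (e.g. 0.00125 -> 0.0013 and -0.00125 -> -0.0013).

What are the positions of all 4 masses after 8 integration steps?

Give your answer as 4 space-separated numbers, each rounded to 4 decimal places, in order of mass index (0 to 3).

Answer: 3.1651 5.6359 10.7303 14.4688

Derivation:
Step 0: x=[2.0000 7.0000 13.0000 14.0000] v=[0.0000 -1.0000 0.0000 0.0000]
Step 1: x=[2.1250 6.8750 12.3750 14.3750] v=[0.5000 -0.5000 -2.5000 1.5000]
Step 2: x=[2.3438 6.8438 11.3125 15.0000] v=[0.8750 -0.1250 -4.2500 2.5000]
Step 3: x=[2.6251 6.8086 10.1524 15.6641] v=[1.1250 -0.1407 -4.6406 2.6563]
Step 4: x=[2.9293 6.6685 9.2632 16.1392] v=[1.2168 -0.5606 -3.5567 1.9005]
Step 5: x=[3.2009 6.3853 8.9092 16.2548] v=[1.0864 -1.1329 -1.4161 0.4625]
Step 6: x=[3.3706 6.0195 9.1579 15.9522] v=[0.6786 -1.4632 0.9948 -1.2103]
Step 7: x=[3.3714 5.7149 9.8636 15.3003] v=[0.0031 -1.2185 2.8228 -2.6075]
Step 8: x=[3.1651 5.6359 10.7303 14.4688] v=[-0.8252 -0.3159 3.4668 -3.3259]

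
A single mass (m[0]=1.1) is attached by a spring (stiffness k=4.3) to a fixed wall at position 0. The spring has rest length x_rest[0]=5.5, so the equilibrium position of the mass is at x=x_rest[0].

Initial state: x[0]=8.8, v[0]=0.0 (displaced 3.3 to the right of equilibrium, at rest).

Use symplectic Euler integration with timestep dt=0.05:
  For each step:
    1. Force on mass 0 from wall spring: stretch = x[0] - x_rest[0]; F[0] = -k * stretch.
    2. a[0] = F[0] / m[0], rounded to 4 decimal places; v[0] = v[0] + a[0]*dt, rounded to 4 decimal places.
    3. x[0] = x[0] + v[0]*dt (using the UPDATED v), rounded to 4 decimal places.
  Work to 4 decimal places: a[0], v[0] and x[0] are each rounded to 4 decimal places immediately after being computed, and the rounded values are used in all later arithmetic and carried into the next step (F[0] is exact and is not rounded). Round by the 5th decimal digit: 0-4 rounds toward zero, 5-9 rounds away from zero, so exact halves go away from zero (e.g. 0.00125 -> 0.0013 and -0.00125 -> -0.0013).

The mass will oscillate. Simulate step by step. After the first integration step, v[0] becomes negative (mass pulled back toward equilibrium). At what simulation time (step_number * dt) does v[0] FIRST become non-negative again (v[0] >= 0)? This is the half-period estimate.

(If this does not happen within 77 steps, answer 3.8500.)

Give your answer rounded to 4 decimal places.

Step 0: x=[8.8000] v=[0.0000]
Step 1: x=[8.7678] v=[-0.6450]
Step 2: x=[8.7036] v=[-1.2837]
Step 3: x=[8.6081] v=[-1.9099]
Step 4: x=[8.4822] v=[-2.5174]
Step 5: x=[8.3272] v=[-3.1003]
Step 6: x=[8.1446] v=[-3.6529]
Step 7: x=[7.9361] v=[-4.1698]
Step 8: x=[7.7038] v=[-4.6459]
Step 9: x=[7.4500] v=[-5.0766]
Step 10: x=[7.1771] v=[-5.4577]
Step 11: x=[6.8878] v=[-5.7855]
Step 12: x=[6.5850] v=[-6.0568]
Step 13: x=[6.2716] v=[-6.2689]
Step 14: x=[5.9506] v=[-6.4197]
Step 15: x=[5.6252] v=[-6.5078]
Step 16: x=[5.2986] v=[-6.5323]
Step 17: x=[4.9740] v=[-6.4929]
Step 18: x=[4.6545] v=[-6.3901]
Step 19: x=[4.3433] v=[-6.2248]
Step 20: x=[4.0434] v=[-5.9987]
Step 21: x=[3.7577] v=[-5.7140]
Step 22: x=[3.4890] v=[-5.3735]
Step 23: x=[3.2400] v=[-4.9804]
Step 24: x=[3.0131] v=[-4.5387]
Step 25: x=[2.8105] v=[-4.0526]
Step 26: x=[2.6342] v=[-3.5269]
Step 27: x=[2.4859] v=[-2.9668]
Step 28: x=[2.3670] v=[-2.3777]
Step 29: x=[2.2787] v=[-1.7653]
Step 30: x=[2.2219] v=[-1.1357]
Step 31: x=[2.1972] v=[-0.4950]
Step 32: x=[2.2047] v=[0.1505]
First v>=0 after going negative at step 32, time=1.6000

Answer: 1.6000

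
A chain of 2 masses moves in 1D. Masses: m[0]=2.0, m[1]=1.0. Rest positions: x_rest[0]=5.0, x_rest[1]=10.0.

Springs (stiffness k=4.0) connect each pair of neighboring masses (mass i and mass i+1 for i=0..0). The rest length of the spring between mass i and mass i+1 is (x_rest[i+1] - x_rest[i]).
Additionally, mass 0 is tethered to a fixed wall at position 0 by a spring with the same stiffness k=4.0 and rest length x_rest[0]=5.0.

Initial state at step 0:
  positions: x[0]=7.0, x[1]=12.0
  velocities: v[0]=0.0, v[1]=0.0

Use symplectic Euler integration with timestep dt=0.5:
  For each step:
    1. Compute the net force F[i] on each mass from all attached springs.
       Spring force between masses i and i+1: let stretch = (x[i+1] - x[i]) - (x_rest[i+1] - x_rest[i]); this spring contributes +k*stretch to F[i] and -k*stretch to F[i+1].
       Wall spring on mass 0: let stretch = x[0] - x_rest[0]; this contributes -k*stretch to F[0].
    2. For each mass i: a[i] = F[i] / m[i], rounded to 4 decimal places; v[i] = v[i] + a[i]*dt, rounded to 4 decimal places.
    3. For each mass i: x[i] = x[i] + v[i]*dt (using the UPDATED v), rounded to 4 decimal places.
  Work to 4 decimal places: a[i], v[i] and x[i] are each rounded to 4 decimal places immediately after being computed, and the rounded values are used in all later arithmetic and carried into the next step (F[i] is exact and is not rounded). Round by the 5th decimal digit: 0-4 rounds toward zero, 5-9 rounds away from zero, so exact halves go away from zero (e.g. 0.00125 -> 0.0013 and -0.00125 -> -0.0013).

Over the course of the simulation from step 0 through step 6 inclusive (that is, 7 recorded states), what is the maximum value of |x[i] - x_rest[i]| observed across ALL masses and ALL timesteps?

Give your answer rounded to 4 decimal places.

Answer: 2.5000

Derivation:
Step 0: x=[7.0000 12.0000] v=[0.0000 0.0000]
Step 1: x=[6.0000 12.0000] v=[-2.0000 0.0000]
Step 2: x=[5.0000 11.0000] v=[-2.0000 -2.0000]
Step 3: x=[4.5000 9.0000] v=[-1.0000 -4.0000]
Step 4: x=[4.0000 7.5000] v=[-1.0000 -3.0000]
Step 5: x=[3.2500 7.5000] v=[-1.5000 0.0000]
Step 6: x=[3.0000 8.2500] v=[-0.5000 1.5000]
Max displacement = 2.5000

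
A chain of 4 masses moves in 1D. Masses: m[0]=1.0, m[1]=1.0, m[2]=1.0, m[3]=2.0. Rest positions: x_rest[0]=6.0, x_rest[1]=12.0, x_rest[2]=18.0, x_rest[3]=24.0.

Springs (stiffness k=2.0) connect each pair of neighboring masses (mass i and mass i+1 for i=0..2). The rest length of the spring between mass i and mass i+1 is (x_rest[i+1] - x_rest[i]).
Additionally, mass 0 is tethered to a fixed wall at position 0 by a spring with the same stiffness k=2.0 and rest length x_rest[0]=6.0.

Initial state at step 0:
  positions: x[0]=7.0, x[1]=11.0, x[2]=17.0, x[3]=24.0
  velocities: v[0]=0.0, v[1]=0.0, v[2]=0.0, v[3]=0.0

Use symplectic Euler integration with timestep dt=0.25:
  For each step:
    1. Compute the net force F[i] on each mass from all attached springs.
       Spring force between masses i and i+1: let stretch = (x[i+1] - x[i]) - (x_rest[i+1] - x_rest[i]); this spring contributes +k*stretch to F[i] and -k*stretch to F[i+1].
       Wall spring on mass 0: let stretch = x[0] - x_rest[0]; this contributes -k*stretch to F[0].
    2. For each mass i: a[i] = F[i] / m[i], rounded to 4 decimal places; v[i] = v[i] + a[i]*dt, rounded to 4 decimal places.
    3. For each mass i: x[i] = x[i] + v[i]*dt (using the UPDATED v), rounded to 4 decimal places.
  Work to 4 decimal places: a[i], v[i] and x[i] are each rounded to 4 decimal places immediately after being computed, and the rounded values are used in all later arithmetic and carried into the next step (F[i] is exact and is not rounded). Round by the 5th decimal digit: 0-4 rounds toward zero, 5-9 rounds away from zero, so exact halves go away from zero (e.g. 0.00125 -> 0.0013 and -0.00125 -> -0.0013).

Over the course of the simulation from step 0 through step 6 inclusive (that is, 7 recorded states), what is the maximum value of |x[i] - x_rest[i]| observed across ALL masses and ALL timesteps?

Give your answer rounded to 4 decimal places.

Step 0: x=[7.0000 11.0000 17.0000 24.0000] v=[0.0000 0.0000 0.0000 0.0000]
Step 1: x=[6.6250 11.2500 17.1250 23.9375] v=[-1.5000 1.0000 0.5000 -0.2500]
Step 2: x=[6.0000 11.6563 17.3672 23.8242] v=[-2.5000 1.6250 0.9688 -0.4531]
Step 3: x=[5.3320 12.0694 17.7027 23.6824] v=[-2.6719 1.6523 1.3419 -0.5674]
Step 4: x=[4.8397 12.3445 18.0815 23.5418] v=[-1.9692 1.1003 1.5151 -0.5623]
Step 5: x=[4.6805 12.3986 18.4257 23.4350] v=[-0.6367 0.2164 1.3768 -0.4274]
Step 6: x=[4.9010 12.2413 18.6427 23.3901] v=[0.8821 -0.6291 0.8679 -0.1797]
Max displacement = 1.3195

Answer: 1.3195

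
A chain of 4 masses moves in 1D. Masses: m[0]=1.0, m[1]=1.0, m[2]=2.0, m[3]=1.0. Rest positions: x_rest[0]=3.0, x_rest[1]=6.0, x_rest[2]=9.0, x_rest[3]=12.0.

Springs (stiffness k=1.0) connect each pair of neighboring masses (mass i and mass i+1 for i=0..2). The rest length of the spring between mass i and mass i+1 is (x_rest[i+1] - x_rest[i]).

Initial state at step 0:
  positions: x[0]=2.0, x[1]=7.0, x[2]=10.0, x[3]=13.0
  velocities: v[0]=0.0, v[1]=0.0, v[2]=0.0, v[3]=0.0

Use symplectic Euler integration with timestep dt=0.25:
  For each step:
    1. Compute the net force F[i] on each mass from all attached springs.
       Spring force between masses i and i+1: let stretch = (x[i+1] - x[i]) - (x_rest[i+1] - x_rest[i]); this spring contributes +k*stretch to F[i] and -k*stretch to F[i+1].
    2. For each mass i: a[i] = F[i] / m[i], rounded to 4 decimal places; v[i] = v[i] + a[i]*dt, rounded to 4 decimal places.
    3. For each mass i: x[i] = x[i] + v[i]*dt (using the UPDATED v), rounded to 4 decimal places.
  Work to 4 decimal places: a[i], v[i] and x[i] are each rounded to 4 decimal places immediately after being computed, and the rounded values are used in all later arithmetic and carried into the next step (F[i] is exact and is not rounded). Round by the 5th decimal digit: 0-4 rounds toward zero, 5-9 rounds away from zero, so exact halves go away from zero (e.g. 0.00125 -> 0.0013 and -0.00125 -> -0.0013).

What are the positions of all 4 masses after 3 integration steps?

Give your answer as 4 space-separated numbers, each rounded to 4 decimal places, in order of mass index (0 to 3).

Step 0: x=[2.0000 7.0000 10.0000 13.0000] v=[0.0000 0.0000 0.0000 0.0000]
Step 1: x=[2.1250 6.8750 10.0000 13.0000] v=[0.5000 -0.5000 0.0000 0.0000]
Step 2: x=[2.3594 6.6484 9.9961 13.0000] v=[0.9375 -0.9063 -0.0156 0.0000]
Step 3: x=[2.6744 6.3630 9.9815 12.9998] v=[1.2598 -1.1416 -0.0586 -0.0010]

Answer: 2.6744 6.3630 9.9815 12.9998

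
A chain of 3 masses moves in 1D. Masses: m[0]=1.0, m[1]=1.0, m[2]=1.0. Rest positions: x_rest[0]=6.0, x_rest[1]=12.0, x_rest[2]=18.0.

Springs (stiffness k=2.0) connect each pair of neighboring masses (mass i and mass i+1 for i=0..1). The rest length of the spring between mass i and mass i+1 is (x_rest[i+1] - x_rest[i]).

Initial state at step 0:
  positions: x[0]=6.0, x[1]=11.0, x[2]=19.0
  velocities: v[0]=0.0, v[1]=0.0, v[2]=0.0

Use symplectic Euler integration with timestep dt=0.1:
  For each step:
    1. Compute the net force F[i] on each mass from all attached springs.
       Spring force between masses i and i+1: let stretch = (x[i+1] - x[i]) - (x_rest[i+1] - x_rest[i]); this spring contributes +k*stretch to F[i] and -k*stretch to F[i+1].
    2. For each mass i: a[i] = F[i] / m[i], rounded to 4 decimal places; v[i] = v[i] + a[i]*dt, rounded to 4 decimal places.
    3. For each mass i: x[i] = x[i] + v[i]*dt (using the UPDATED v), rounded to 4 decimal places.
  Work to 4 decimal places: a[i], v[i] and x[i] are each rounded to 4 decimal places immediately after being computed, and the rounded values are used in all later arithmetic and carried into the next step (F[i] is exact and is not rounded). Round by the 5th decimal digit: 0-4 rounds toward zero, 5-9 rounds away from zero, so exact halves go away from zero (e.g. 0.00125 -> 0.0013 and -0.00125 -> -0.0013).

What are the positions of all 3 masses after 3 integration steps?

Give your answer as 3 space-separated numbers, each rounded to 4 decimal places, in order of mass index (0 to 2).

Answer: 5.8879 11.3422 18.7699

Derivation:
Step 0: x=[6.0000 11.0000 19.0000] v=[0.0000 0.0000 0.0000]
Step 1: x=[5.9800 11.0600 18.9600] v=[-0.2000 0.6000 -0.4000]
Step 2: x=[5.9416 11.1764 18.8820] v=[-0.3840 1.1640 -0.7800]
Step 3: x=[5.8879 11.3422 18.7699] v=[-0.5370 1.6582 -1.1211]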